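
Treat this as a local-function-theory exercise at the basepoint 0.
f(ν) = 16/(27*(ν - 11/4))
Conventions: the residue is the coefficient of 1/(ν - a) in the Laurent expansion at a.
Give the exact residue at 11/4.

At the order-1 pole 11/4 set g(ν) = (ν - (11/4))*f(ν) = 16/27.
Simple pole: residue = g(a) at a = 11/4, which is 16/27.

The residue is 16/27.


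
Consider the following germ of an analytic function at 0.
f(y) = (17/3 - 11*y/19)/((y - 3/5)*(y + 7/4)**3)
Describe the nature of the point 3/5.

The point is a pole of order 1.

The denominator factor y - 3/5 vanishes at 3/5 and appears to the power 1; the numerator there equals 1516/285, nonzero, and no other factor vanishes.
Hence a pole whose order is the multiplicity, 1.


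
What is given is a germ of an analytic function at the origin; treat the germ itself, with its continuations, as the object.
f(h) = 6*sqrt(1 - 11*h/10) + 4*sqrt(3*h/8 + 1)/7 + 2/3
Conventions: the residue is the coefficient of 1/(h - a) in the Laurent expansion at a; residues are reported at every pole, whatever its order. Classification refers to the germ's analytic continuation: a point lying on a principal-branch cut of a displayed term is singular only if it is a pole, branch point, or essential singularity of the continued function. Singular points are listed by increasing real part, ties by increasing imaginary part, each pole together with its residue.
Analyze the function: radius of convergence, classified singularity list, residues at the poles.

Branch term (6)*sqrt(1 - h/(10/11)): its argument vanishes at h = 10/11, a square-root branch point, modulus 10/11.
Branch term (4/7)*sqrt(1 - h/(-8/3)): its argument vanishes at h = -8/3, a square-root branch point, modulus 8/3.
The radius of convergence is the smallest modulus among the singular points: 10/11.
List the singular points by increasing real part (a conjugate pair: the negative imaginary part first).

Radius of convergence at 0: 10/11.
At -8/3: an algebraic (square-root) branch point.
At 10/11: an algebraic (square-root) branch point.


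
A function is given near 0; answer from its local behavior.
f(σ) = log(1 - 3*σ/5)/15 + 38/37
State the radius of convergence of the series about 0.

Branch term (1/15)*log(1 - σ/(5/3)): its argument vanishes at σ = 5/3, a logarithmic branch point, modulus 5/3.
The radius of convergence is the smallest modulus among the singular points: 5/3.

The radius of convergence is 5/3.


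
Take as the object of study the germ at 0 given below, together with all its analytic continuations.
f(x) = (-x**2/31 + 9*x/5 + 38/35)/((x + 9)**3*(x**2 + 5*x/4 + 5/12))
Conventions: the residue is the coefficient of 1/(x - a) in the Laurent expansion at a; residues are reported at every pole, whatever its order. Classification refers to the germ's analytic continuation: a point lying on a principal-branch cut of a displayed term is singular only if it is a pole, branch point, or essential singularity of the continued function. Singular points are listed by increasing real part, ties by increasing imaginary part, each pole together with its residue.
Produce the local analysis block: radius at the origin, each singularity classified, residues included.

Denominator factor (x + 9)^3: pole of order 3 at -9, modulus 9.
Denominator factor (x**2 + 5*x/4 + 5/12): discriminant -5/48, complex-conjugate roots (-5/8) + ((1/24)*sqrt(15))*i and (-5/8) - ((1/24)*sqrt(15))*i; poles of order 1, moduli (1/6)*sqrt(15) and (1/6)*sqrt(15).
The radius of convergence is the smallest modulus among the singular points: (1/6)*sqrt(15).
At the order-3 pole -9 set g(x) = (x - (-9))^3*f(x) = (-x**2/31 + 9*x/5 + 38/35)/(x**2 + 5*x/4 + 5/12).
Order-3 pole: residue = g''(a)/2; g''(-9) = -511182456/80961030185, so the residue is -255591228/80961030185.
The factor x**2 + 5*x/4 + 5/12 splits as (x - a)(x - a') with a = (-5/8) - ((1/24)*sqrt(15))*i, a' = (-5/8) + ((1/24)*sqrt(15))*i. At the order-1 pole a set g(x) = (x - a)*f(x) = [(-x**2/31 + 9*x/5 + 38/35)/(x + 9)**3] / (x - a').
Simple pole: residue = g(a) at a = (-5/8) - ((1/24)*sqrt(15))*i, which is (127795614/80961030185) - ((18626442/404805150925)*sqrt(15))*i.
The factor x**2 + 5*x/4 + 5/12 splits as (x - a)(x - a') with a = (-5/8) + ((1/24)*sqrt(15))*i, a' = (-5/8) - ((1/24)*sqrt(15))*i. At the order-1 pole a set g(x) = (x - a)*f(x) = [(-x**2/31 + 9*x/5 + 38/35)/(x + 9)**3] / (x - a').
Simple pole: residue = g(a) at a = (-5/8) + ((1/24)*sqrt(15))*i, which is (127795614/80961030185) + ((18626442/404805150925)*sqrt(15))*i.
List the singular points by increasing real part (a conjugate pair: the negative imaginary part first).

Radius of convergence at 0: (1/6)*sqrt(15).
At -9: a pole of order 3; residue -255591228/80961030185.
At (-5/8) - ((1/24)*sqrt(15))*i: a pole of order 1; residue (127795614/80961030185) - ((18626442/404805150925)*sqrt(15))*i.
At (-5/8) + ((1/24)*sqrt(15))*i: a pole of order 1; residue (127795614/80961030185) + ((18626442/404805150925)*sqrt(15))*i.


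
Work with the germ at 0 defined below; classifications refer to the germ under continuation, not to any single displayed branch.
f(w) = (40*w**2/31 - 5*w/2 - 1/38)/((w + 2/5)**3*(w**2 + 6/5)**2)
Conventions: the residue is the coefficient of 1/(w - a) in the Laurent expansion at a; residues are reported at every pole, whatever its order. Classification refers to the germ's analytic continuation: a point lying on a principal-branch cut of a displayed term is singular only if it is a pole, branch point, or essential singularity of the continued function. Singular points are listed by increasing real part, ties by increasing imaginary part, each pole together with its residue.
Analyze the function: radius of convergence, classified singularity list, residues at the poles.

Radius of convergence at 0: 2/5.
At -2/5: a pole of order 3; residue -718271875/393550952.
At -((1/5)*sqrt(30))*i: a pole of order 2; residue (718271875/787101904) + ((1352738125/14167834272)*sqrt(30))*i.
At ((1/5)*sqrt(30))*i: a pole of order 2; residue (718271875/787101904) - ((1352738125/14167834272)*sqrt(30))*i.


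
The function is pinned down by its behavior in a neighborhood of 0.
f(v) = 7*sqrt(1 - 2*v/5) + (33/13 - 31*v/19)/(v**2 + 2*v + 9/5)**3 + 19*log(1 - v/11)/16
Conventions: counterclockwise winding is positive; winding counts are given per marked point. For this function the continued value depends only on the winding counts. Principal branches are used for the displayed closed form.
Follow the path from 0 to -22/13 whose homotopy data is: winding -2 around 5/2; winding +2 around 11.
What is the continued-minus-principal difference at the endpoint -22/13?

Continued minus principal equals (19/4)*pi*i.

The rational part is single-valued and drops out of the difference; each branch term changes only by its own monodromy.
(7)*sqrt(1 - v/(5/2)): winding -2 is even, the square root returns to the same sheet, contribution 0.
(19/16)*log(1 - v/(11)): each positive loop around 11 adds 2*pi*i to the log, so winding +2 contributes (19/16)*(2)*2*pi*i = (19/4)*pi*i.
Summing the contributions at v = -22/13 gives (19/4)*pi*i.


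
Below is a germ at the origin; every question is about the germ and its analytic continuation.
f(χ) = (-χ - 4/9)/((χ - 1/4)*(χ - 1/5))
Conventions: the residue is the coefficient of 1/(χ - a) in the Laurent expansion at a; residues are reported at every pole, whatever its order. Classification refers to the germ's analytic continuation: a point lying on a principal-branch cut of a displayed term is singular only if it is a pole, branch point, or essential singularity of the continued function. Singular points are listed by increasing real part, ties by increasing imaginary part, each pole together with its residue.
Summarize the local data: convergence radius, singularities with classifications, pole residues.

Radius of convergence at 0: 1/5.
At 1/5: a pole of order 1; residue 116/9.
At 1/4: a pole of order 1; residue -125/9.

Denominator factor (χ - 1/4): pole of order 1 at 1/4, modulus 1/4.
Denominator factor (χ - 1/5): pole of order 1 at 1/5, modulus 1/5.
The radius of convergence is the smallest modulus among the singular points: 1/5.
At the order-1 pole 1/5 set g(χ) = (χ - (1/5))*f(χ) = (-χ - 4/9)/(χ - 1/4).
Simple pole: residue = g(a) at a = 1/5, which is 116/9.
At the order-1 pole 1/4 set g(χ) = (χ - (1/4))*f(χ) = (-χ - 4/9)/(χ - 1/5).
Simple pole: residue = g(a) at a = 1/4, which is -125/9.
List the singular points by increasing real part (a conjugate pair: the negative imaginary part first).


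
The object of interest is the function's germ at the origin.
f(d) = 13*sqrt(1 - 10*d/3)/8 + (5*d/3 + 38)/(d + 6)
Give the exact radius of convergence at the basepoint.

Denominator factor (d + 6): pole of order 1 at -6, modulus 6.
Branch term (13/8)*sqrt(1 - d/(3/10)): its argument vanishes at d = 3/10, a square-root branch point, modulus 3/10.
The radius of convergence is the smallest modulus among the singular points: 3/10.

The radius of convergence is 3/10.


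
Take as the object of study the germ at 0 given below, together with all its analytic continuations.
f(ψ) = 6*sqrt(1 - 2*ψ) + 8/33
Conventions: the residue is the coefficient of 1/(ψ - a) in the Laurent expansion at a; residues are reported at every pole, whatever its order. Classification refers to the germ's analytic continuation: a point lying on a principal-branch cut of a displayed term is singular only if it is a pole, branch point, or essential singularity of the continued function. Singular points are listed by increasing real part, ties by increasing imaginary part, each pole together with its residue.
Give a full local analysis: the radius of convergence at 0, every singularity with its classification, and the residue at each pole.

Branch term (6)*sqrt(1 - ψ/(1/2)): its argument vanishes at ψ = 1/2, a square-root branch point, modulus 1/2.
The radius of convergence is the smallest modulus among the singular points: 1/2.

Radius of convergence at 0: 1/2.
At 1/2: an algebraic (square-root) branch point.


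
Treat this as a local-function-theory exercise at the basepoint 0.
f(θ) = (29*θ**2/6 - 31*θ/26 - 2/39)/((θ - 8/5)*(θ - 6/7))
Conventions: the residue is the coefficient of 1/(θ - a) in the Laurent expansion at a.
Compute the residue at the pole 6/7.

At the order-1 pole 6/7 set g(θ) = (θ - (6/7))*f(θ) = (29*θ**2/6 - 31*θ/26 - 2/39)/(θ - 8/5).
Simple pole: residue = g(a) at a = 6/7, which is -23675/7098.

The residue is -23675/7098.


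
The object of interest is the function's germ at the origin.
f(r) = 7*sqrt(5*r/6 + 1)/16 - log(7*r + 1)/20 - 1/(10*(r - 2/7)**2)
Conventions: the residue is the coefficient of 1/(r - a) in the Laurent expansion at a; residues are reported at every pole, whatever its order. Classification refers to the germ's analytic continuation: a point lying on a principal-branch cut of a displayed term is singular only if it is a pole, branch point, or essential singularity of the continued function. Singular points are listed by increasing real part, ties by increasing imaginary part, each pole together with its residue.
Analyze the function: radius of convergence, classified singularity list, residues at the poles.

Radius of convergence at 0: 1/7.
At -6/5: an algebraic (square-root) branch point.
At -1/7: a logarithmic branch point.
At 2/7: a pole of order 2; residue 0.

Denominator factor (r - 2/7)^2: pole of order 2 at 2/7, modulus 2/7.
Branch term (-1/20)*log(1 - r/(-1/7)): its argument vanishes at r = -1/7, a logarithmic branch point, modulus 1/7.
Branch term (7/16)*sqrt(1 - r/(-6/5)): its argument vanishes at r = -6/5, a square-root branch point, modulus 6/5.
The radius of convergence is the smallest modulus among the singular points: 1/7.
The branch terms are analytic at 2/7 and contribute nothing to the residue; only the rational part matters.
At the order-2 pole 2/7 set g(r) = (r - (2/7))^2*(rational part) = -1/10.
Order-2 pole: residue = g'(a); g'(2/7) = 0, so the residue is 0.
List the singular points by increasing real part (a conjugate pair: the negative imaginary part first).


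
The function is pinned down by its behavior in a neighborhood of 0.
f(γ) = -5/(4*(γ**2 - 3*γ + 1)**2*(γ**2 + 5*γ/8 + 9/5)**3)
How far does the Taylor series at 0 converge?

The radius of convergence is 3/2 - (1/2)*sqrt(5).

Denominator factor (γ**2 + 5*γ/8 + 9/5)^3: discriminant -2179/320, complex-conjugate roots (-5/16) + ((1/80)*sqrt(10895))*i and (-5/16) - ((1/80)*sqrt(10895))*i; poles of order 3, moduli (3/5)*sqrt(5) and (3/5)*sqrt(5).
Denominator factor (γ**2 - 3*γ + 1)^2: discriminant 5, real irrational roots 3/2 + (1/2)*sqrt(5) and 3/2 - (1/2)*sqrt(5); poles of order 2, moduli 3/2 + (1/2)*sqrt(5) and 3/2 - (1/2)*sqrt(5).
The radius of convergence is the smallest modulus among the singular points: 3/2 - (1/2)*sqrt(5).


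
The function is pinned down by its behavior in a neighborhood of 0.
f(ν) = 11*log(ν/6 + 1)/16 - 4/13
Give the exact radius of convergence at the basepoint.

Branch term (11/16)*log(1 - ν/(-6)): its argument vanishes at ν = -6, a logarithmic branch point, modulus 6.
The radius of convergence is the smallest modulus among the singular points: 6.

The radius of convergence is 6.


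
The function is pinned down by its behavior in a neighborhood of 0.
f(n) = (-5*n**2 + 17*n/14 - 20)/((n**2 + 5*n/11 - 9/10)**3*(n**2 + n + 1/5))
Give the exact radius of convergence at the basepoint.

Denominator factor (n**2 + 5*n/11 - 9/10)^3: discriminant 2303/605, real irrational roots -5/22 + (7/110)*sqrt(235) and -5/22 - (7/110)*sqrt(235); poles of order 3, moduli -5/22 + (7/110)*sqrt(235) and 5/22 + (7/110)*sqrt(235).
Denominator factor (n**2 + n + 1/5): discriminant 1/5, real irrational roots -1/2 + (1/10)*sqrt(5) and -1/2 - (1/10)*sqrt(5); poles of order 1, moduli 1/2 - (1/10)*sqrt(5) and 1/2 + (1/10)*sqrt(5).
The radius of convergence is the smallest modulus among the singular points: 1/2 - (1/10)*sqrt(5).

The radius of convergence is 1/2 - (1/10)*sqrt(5).


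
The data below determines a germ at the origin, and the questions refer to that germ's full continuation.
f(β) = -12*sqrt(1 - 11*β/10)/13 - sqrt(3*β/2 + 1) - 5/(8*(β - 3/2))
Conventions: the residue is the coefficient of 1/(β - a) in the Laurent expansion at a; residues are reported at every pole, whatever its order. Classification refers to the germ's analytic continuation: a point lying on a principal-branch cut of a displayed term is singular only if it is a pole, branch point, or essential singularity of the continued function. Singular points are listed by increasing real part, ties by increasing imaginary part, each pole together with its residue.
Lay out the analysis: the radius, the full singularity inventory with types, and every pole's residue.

Radius of convergence at 0: 2/3.
At -2/3: an algebraic (square-root) branch point.
At 10/11: an algebraic (square-root) branch point.
At 3/2: a pole of order 1; residue -5/8.

Denominator factor (β - 3/2): pole of order 1 at 3/2, modulus 3/2.
Branch term (-1)*sqrt(1 - β/(-2/3)): its argument vanishes at β = -2/3, a square-root branch point, modulus 2/3.
Branch term (-12/13)*sqrt(1 - β/(10/11)): its argument vanishes at β = 10/11, a square-root branch point, modulus 10/11.
The radius of convergence is the smallest modulus among the singular points: 2/3.
The branch terms are analytic at 3/2 and contribute nothing to the residue; only the rational part matters.
At the order-1 pole 3/2 set g(β) = (β - (3/2))*(rational part) = -5/8.
Simple pole: residue = g(a) at a = 3/2, which is -5/8.
List the singular points by increasing real part (a conjugate pair: the negative imaginary part first).


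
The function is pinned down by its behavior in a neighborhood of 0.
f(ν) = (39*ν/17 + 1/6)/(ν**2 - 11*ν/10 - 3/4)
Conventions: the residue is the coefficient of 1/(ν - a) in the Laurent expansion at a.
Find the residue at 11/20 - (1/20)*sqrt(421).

The residue is 39/34 - (1457/42942)*sqrt(421).

The factor ν**2 - 11*ν/10 - 3/4 splits as (ν - a)(ν - a') with a = 11/20 - (1/20)*sqrt(421), a' = 11/20 + (1/20)*sqrt(421). At the order-1 pole a set g(ν) = (ν - a)*f(ν) = [39*ν/17 + 1/6] / (ν - a').
Simple pole: residue = g(a) at a = 11/20 - (1/20)*sqrt(421), which is 39/34 - (1457/42942)*sqrt(421).


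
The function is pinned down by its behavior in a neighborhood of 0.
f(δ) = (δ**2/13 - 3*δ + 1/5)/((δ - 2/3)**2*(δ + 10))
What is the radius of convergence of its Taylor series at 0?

Denominator factor (δ + 10): pole of order 1 at -10, modulus 10.
Denominator factor (δ - 2/3)^2: pole of order 2 at 2/3, modulus 2/3.
The radius of convergence is the smallest modulus among the singular points: 2/3.

The radius of convergence is 2/3.


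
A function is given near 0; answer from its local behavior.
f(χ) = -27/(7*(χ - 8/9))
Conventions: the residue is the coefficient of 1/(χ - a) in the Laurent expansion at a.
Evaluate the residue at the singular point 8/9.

At the order-1 pole 8/9 set g(χ) = (χ - (8/9))*f(χ) = -27/7.
Simple pole: residue = g(a) at a = 8/9, which is -27/7.

The residue is -27/7.


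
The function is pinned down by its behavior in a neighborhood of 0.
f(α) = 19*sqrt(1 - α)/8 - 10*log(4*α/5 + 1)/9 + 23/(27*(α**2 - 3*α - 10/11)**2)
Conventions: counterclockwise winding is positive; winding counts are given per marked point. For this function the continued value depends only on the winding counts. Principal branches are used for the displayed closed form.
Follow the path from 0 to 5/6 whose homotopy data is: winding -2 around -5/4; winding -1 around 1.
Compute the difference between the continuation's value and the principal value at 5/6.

Continued minus principal equals (-(19/24)*sqrt(6)) + ((40/9)*pi)*i.

The rational part is single-valued and drops out of the difference; each branch term changes only by its own monodromy.
(19/8)*sqrt(1 - α/(1)): winding -1 is odd, the square root flips sign, contributing -2*(19/8)*sqrt(1 - (5/6)/(1)) = -2*(19/8)*sqrt(1/6) = -(19/24)*sqrt(6).
(-10/9)*log(1 - α/(-5/4)): each positive loop around -5/4 adds 2*pi*i to the log, so winding -2 contributes (-10/9)*(-2)*2*pi*i = (40/9)*pi*i.
Summing the contributions at α = 5/6 gives (-(19/24)*sqrt(6)) + ((40/9)*pi)*i.


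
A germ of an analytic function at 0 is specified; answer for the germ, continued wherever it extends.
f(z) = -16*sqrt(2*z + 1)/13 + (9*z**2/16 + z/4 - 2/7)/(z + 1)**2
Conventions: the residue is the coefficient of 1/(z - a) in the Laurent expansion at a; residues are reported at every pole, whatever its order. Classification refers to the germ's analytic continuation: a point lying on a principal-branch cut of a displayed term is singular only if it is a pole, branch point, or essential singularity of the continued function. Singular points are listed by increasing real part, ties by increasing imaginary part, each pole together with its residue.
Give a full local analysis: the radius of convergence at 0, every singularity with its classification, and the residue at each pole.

Radius of convergence at 0: 1/2.
At -1: a pole of order 2; residue -7/8.
At -1/2: an algebraic (square-root) branch point.

Denominator factor (z + 1)^2: pole of order 2 at -1, modulus 1.
Branch term (-16/13)*sqrt(1 - z/(-1/2)): its argument vanishes at z = -1/2, a square-root branch point, modulus 1/2.
The radius of convergence is the smallest modulus among the singular points: 1/2.
The branch term is analytic at -1 and contributes nothing to the residue; only the rational part matters.
At the order-2 pole -1 set g(z) = (z - (-1))^2*(rational part) = 9*z**2/16 + z/4 - 2/7.
Order-2 pole: residue = g'(a); g'(-1) = -7/8, so the residue is -7/8.
List the singular points by increasing real part (a conjugate pair: the negative imaginary part first).


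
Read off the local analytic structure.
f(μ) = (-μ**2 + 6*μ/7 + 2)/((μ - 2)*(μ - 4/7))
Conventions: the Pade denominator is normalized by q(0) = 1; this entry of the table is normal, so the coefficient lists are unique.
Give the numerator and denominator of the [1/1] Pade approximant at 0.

The Pade approximant has numerator coefficients [7/4, 989/600]; denominator coefficients [1, -521/300].

Taylor coefficients needed (expand at 0): a_0 = 7/4, a_1 = 75/16, a_2 = 521/64.
Write the denominator as Q(μ) = 1 + q1*μ. Requiring Q*f - P = O(μ^3) with deg P <= 1 kills the coefficients of μ^2..μ^2 in Q*f:
  μ^2: a_2 + q1*a_1 = 0, i.e. 521/64 + (75/16)*q1 = 0.
Solving this linear system: q1 = -521/300.
The numerator is Q*f truncated at degree 1: P0 = a_0 = 7/4; P1 = a_1 + q1*a_0 = 989/600.


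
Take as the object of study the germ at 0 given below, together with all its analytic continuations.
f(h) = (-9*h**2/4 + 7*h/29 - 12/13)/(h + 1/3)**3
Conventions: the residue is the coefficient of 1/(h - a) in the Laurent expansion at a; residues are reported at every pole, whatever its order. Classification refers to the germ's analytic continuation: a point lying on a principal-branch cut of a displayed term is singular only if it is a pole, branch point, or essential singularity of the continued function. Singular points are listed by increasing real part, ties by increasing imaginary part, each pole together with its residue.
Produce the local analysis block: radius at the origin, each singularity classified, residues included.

Radius of convergence at 0: 1/3.
At -1/3: a pole of order 3; residue -9/4.

Denominator factor (h + 1/3)^3: pole of order 3 at -1/3, modulus 1/3.
The radius of convergence is the smallest modulus among the singular points: 1/3.
At the order-3 pole -1/3 set g(h) = (h - (-1/3))^3*f(h) = -9*h**2/4 + 7*h/29 - 12/13.
Order-3 pole: residue = g''(a)/2; g''(-1/3) = -9/2, so the residue is -9/4.


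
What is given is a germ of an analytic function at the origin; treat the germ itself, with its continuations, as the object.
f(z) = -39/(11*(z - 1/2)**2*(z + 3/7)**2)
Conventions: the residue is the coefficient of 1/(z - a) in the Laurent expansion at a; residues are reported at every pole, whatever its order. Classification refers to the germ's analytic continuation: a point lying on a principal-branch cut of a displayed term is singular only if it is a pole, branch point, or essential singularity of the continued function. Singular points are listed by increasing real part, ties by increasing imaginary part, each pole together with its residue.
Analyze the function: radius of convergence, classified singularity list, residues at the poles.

Radius of convergence at 0: 3/7.
At -3/7: a pole of order 2; residue -16464/1859.
At 1/2: a pole of order 2; residue 16464/1859.

Denominator factor (z - 1/2)^2: pole of order 2 at 1/2, modulus 1/2.
Denominator factor (z + 3/7)^2: pole of order 2 at -3/7, modulus 3/7.
The radius of convergence is the smallest modulus among the singular points: 3/7.
At the order-2 pole -3/7 set g(z) = (z - (-3/7))^2*f(z) = -39/(11*(z - 1/2)**2).
Order-2 pole: residue = g'(a); g'(-3/7) = -16464/1859, so the residue is -16464/1859.
At the order-2 pole 1/2 set g(z) = (z - (1/2))^2*f(z) = -39/(11*(z + 3/7)**2).
Order-2 pole: residue = g'(a); g'(1/2) = 16464/1859, so the residue is 16464/1859.
List the singular points by increasing real part (a conjugate pair: the negative imaginary part first).


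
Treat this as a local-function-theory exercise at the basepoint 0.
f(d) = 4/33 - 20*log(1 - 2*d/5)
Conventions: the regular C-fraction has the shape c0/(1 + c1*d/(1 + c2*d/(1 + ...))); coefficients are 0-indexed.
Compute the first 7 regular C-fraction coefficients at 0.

The regular C-fraction coefficients are [4/33, -66, 329/5, 1/4935, -988/4935, -329/6175, -906/6175].

Taylor coefficients (expand at 0): a_0 = 4/33, a_1 = 8, a_2 = 8/5, a_3 = 32/75, a_4 = 16/125, a_5 = 128/3125, a_6 = 128/9375.
c0 = a_0 = 4/33. Peel one level at a time: if S = 1 + c*d/S' with S'(0) = 1, then c is the d-coefficient of S and S' = c*d/(S - 1).
S_1 = c0/f = 1 + (-66)*d + (21714/5)*d^2 + ...; c1 = -66.
S_2 = c1*d/(S_1 - 1) = 1 + (329/5)*d + (-1/75)*d^2 + ...; c2 = 329/5.
S_3 = c2*d/(S_2 - 1) = 1 + (1/4935)*d + (988/24354225)*d^2 + ...; c3 = 1/4935.
S_4 = c3*d/(S_3 - 1) = 1 + (-988/4935)*d + (-4/375)*d^2 + ...; c4 = -988/4935.
S_5 = c4*d/(S_4 - 1) = 1 + (-329/6175)*d + (-298074/38130625)*d^2 + ...; c5 = -329/6175.
S_6 = c5*d/(S_5 - 1) = 1 + (-906/6175)*d + ...; c6 = -906/6175.


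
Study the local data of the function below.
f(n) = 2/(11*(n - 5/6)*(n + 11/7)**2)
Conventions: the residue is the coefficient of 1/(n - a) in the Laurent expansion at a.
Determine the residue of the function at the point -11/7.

At the order-2 pole -11/7 set g(n) = (n - (-11/7))^2*f(n) = 2/(11*(n - 5/6)).
Order-2 pole: residue = g'(a); g'(-11/7) = -3528/112211, so the residue is -3528/112211.

The residue is -3528/112211.


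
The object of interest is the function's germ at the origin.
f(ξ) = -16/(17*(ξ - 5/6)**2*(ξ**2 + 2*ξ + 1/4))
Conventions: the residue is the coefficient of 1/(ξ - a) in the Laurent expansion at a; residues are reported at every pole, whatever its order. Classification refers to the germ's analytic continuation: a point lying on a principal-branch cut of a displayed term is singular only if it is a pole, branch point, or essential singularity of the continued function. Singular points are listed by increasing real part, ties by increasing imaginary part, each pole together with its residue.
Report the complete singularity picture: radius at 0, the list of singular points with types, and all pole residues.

Denominator factor (ξ - 5/6)^2: pole of order 2 at 5/6, modulus 5/6.
Denominator factor (ξ**2 + 2*ξ + 1/4): discriminant 3, real irrational roots -1 + (1/2)*sqrt(3) and -1 - (1/2)*sqrt(3); poles of order 1, moduli 1 - (1/2)*sqrt(3) and 1 + (1/2)*sqrt(3).
The radius of convergence is the smallest modulus among the singular points: 1 - (1/2)*sqrt(3).
The factor ξ**2 + 2*ξ + 1/4 splits as (ξ - a)(ξ - a') with a = -1 - (1/2)*sqrt(3), a' = -1 + (1/2)*sqrt(3). At the order-1 pole a set g(ξ) = (ξ - a)*f(ξ) = [-16/(17*(ξ - 5/6)**2)] / (ξ - a').
Simple pole: residue = g(a) at a = -1 - (1/2)*sqrt(3), which is -9504/37553 + (7104/37553)*sqrt(3).
The factor ξ**2 + 2*ξ + 1/4 splits as (ξ - a)(ξ - a') with a = -1 + (1/2)*sqrt(3), a' = -1 - (1/2)*sqrt(3). At the order-1 pole a set g(ξ) = (ξ - a)*f(ξ) = [-16/(17*(ξ - 5/6)**2)] / (ξ - a').
Simple pole: residue = g(a) at a = -1 + (1/2)*sqrt(3), which is -9504/37553 - (7104/37553)*sqrt(3).
At the order-2 pole 5/6 set g(ξ) = (ξ - (5/6))^2*f(ξ) = -16/(17*(ξ**2 + 2*ξ + 1/4)).
Order-2 pole: residue = g'(a); g'(5/6) = 19008/37553, so the residue is 19008/37553.
List the singular points by increasing real part (a conjugate pair: the negative imaginary part first).

Radius of convergence at 0: 1 - (1/2)*sqrt(3).
At -1 - (1/2)*sqrt(3): a pole of order 1; residue -9504/37553 + (7104/37553)*sqrt(3).
At -1 + (1/2)*sqrt(3): a pole of order 1; residue -9504/37553 - (7104/37553)*sqrt(3).
At 5/6: a pole of order 2; residue 19008/37553.


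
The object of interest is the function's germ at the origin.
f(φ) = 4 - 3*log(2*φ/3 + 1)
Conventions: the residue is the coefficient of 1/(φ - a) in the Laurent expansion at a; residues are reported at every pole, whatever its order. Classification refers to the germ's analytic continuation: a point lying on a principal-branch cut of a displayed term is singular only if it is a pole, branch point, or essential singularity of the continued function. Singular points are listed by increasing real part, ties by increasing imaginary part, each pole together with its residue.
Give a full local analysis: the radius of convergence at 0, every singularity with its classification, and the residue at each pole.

Radius of convergence at 0: 3/2.
At -3/2: a logarithmic branch point.

Branch term (-3)*log(1 - φ/(-3/2)): its argument vanishes at φ = -3/2, a logarithmic branch point, modulus 3/2.
The radius of convergence is the smallest modulus among the singular points: 3/2.


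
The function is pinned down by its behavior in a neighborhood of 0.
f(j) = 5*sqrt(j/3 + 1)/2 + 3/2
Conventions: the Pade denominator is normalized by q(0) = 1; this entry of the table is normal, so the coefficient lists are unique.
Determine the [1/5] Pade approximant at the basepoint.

The Pade approximant has numerator coefficients [4, 20577/19052]; denominator coefficients [1, 9479/57156, -655/76208, 3655/4115232, -10435/98765568, 2135/197531136].

Taylor coefficients needed (expand at 0): a_0 = 4, a_1 = 5/12, a_2 = -5/144, a_3 = 5/864, a_4 = -25/20736, a_5 = 35/124416, a_6 = -35/497664.
Write the denominator as Q(j) = 1 + q1*j + q2*j^2 + q3*j^3 + q4*j^4 + q5*j^5. Requiring Q*f - P = O(j^7) with deg P <= 1 kills the coefficients of j^2..j^6 in Q*f:
  j^2: a_2 + q1*a_1 + q2*a_0 = 0, i.e. -5/144 + (5/12)*q1 + (4)*q2 = 0.
  j^3: a_3 + q1*a_2 + q2*a_1 + q3*a_0 = 0, i.e. 5/864 + (-5/144)*q1 + (5/12)*q2 + (4)*q3 = 0.
  j^4: a_4 + q1*a_3 + q2*a_2 + q3*a_1 + q4*a_0 = 0, i.e. -25/20736 + (5/864)*q1 + (-5/144)*q2 + (5/12)*q3 + (4)*q4 = 0.
  j^5: a_5 + q1*a_4 + q2*a_3 + q3*a_2 + q4*a_1 + q5*a_0 = 0, i.e. 35/124416 + (-25/20736)*q1 + (5/864)*q2 + (-5/144)*q3 + (5/12)*q4 + (4)*q5 = 0.
  j^6: a_6 + q1*a_5 + q2*a_4 + q3*a_3 + q4*a_2 + q5*a_1 = 0, i.e. -35/497664 + (35/124416)*q1 + (-25/20736)*q2 + (5/864)*q3 + (-5/144)*q4 + (5/12)*q5 = 0.
Solving this linear system: q1 = 9479/57156, q2 = -655/76208, q3 = 3655/4115232, q4 = -10435/98765568, q5 = 2135/197531136.
The numerator is Q*f truncated at degree 1: P0 = a_0 = 4; P1 = a_1 + q1*a_0 = 20577/19052.


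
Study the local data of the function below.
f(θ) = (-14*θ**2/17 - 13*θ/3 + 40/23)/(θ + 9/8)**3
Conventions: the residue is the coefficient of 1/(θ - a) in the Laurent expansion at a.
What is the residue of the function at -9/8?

At the order-3 pole -9/8 set g(θ) = (θ - (-9/8))^3*f(θ) = -14*θ**2/17 - 13*θ/3 + 40/23.
Order-3 pole: residue = g''(a)/2; g''(-9/8) = -28/17, so the residue is -14/17.

The residue is -14/17.


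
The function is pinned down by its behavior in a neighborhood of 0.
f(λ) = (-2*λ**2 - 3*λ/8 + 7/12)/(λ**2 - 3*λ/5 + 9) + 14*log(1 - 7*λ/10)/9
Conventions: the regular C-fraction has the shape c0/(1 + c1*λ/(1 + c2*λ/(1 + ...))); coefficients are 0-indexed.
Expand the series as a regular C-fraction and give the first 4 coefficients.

Taylor coefficients (expand at 0): a_0 = 7/108, a_1 = -3649/3240, a_2 = -9931/16200, a_3 = -1379/7290.
c0 = a_0 = 7/108. Peel one level at a time: if S = 1 + c*λ/S' with S'(0) = 1, then c is the λ-coefficient of S and S' = c*λ/(S - 1).
S_1 = c0/f = 1 + (3649/210)*λ + (13732303/44100)*λ^2 + ...; c1 = 3649/210.
S_2 = c1*λ/(S_1 - 1) = 1 + (-13732303/766290)*λ + (384425749/2995920225)*λ^2 + ...; c2 = -13732303/766290.
S_3 = c2*λ/(S_2 - 1) = 1 + (5381960486/751637604705)*λ + ...; c3 = 5381960486/751637604705.

The regular C-fraction coefficients are [7/108, 3649/210, -13732303/766290, 5381960486/751637604705].


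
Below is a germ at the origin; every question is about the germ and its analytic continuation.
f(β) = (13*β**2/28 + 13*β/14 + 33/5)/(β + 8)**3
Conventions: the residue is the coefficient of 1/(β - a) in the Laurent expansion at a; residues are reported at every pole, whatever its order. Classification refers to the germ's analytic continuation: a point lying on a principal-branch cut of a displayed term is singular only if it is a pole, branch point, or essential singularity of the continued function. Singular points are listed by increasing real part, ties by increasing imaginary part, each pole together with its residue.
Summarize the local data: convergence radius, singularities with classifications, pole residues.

Denominator factor (β + 8)^3: pole of order 3 at -8, modulus 8.
The radius of convergence is the smallest modulus among the singular points: 8.
At the order-3 pole -8 set g(β) = (β - (-8))^3*f(β) = 13*β**2/28 + 13*β/14 + 33/5.
Order-3 pole: residue = g''(a)/2; g''(-8) = 13/14, so the residue is 13/28.

Radius of convergence at 0: 8.
At -8: a pole of order 3; residue 13/28.


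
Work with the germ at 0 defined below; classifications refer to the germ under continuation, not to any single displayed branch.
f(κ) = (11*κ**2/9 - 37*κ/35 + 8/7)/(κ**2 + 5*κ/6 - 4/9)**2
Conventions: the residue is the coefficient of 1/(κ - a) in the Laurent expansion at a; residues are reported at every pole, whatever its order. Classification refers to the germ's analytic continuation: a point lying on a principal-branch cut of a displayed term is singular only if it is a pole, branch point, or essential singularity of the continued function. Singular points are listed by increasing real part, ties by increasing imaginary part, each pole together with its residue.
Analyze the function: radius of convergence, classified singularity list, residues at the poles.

Radius of convergence at 0: -5/12 + (1/12)*sqrt(89).
At -5/12 - (1/12)*sqrt(89): a pole of order 2; residue (1348/23763)*sqrt(89).
At -5/12 + (1/12)*sqrt(89): a pole of order 2; residue -(1348/23763)*sqrt(89).


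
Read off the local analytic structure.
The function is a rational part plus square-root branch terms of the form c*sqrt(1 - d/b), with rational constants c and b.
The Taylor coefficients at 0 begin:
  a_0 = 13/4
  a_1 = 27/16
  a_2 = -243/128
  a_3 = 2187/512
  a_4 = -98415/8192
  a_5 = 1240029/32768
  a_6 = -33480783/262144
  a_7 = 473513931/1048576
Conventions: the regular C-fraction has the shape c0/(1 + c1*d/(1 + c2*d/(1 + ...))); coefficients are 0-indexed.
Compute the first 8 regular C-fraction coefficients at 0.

The regular C-fraction coefficients are [13/4, -27/52, 171/104, 117/152, 225/152, 171/200, 279/200, 225/248].

Taylor coefficients (read off): a_0 = 13/4, a_1 = 27/16, a_2 = -243/128, a_3 = 2187/512, a_4 = -98415/8192, a_5 = 1240029/32768, a_6 = -33480783/262144, a_7 = 473513931/1048576.
c0 = a_0 = 13/4. Peel one level at a time: if S = 1 + c*d/S' with S'(0) = 1, then c is the d-coefficient of S and S' = c*d/(S - 1).
S_1 = c0/f = 1 + (-27/52)*d + (4617/5408)*d^2 + ...; c1 = -27/52.
S_2 = c1*d/(S_1 - 1) = 1 + (171/104)*d + (-81/64)*d^2 + ...; c2 = 171/104.
S_3 = c2*d/(S_2 - 1) = 1 + (117/152)*d + (-26325/23104)*d^2 + ...; c3 = 117/152.
S_4 = c3*d/(S_3 - 1) = 1 + (225/152)*d + (-81/64)*d^2 + ...; c4 = 225/152.
S_5 = c4*d/(S_4 - 1) = 1 + (171/200)*d + (-47709/40000)*d^2 + ...; c5 = 171/200.
S_6 = c5*d/(S_5 - 1) = 1 + (279/200)*d + (-81/64)*d^2 + ...; c6 = 279/200.
S_7 = c6*d/(S_6 - 1) = 1 + (225/248)*d + ...; c7 = 225/248.


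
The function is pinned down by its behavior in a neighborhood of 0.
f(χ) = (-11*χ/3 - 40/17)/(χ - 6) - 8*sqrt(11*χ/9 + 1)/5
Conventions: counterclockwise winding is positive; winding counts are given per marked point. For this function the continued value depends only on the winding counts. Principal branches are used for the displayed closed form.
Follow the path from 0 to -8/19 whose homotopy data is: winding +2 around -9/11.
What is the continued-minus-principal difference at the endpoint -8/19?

The rational part is single-valued and drops out of the difference; each branch term changes only by its own monodromy.
(-8/5)*sqrt(1 - χ/(-9/11)): winding +2 is even, the square root returns to the same sheet, contribution 0.
Summing the contributions at χ = -8/19 gives 0.

Continued minus principal equals 0.


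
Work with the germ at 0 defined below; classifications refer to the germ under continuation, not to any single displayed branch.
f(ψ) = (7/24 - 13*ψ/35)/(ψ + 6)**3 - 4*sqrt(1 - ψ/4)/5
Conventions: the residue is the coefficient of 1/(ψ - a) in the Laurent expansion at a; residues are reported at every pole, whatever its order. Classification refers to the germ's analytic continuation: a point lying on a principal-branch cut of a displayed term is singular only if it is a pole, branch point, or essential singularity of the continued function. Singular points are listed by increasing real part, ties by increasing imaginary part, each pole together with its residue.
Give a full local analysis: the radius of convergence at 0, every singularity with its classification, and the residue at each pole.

Denominator factor (ψ + 6)^3: pole of order 3 at -6, modulus 6.
Branch term (-4/5)*sqrt(1 - ψ/(4)): its argument vanishes at ψ = 4, a square-root branch point, modulus 4.
The radius of convergence is the smallest modulus among the singular points: 4.
The branch term is analytic at -6 and contributes nothing to the residue; only the rational part matters.
At the order-3 pole -6 set g(ψ) = (ψ - (-6))^3*(rational part) = 7/24 - 13*ψ/35.
Order-3 pole: residue = g''(a)/2; g''(-6) = 0, so the residue is 0.
List the singular points by increasing real part (a conjugate pair: the negative imaginary part first).

Radius of convergence at 0: 4.
At -6: a pole of order 3; residue 0.
At 4: an algebraic (square-root) branch point.


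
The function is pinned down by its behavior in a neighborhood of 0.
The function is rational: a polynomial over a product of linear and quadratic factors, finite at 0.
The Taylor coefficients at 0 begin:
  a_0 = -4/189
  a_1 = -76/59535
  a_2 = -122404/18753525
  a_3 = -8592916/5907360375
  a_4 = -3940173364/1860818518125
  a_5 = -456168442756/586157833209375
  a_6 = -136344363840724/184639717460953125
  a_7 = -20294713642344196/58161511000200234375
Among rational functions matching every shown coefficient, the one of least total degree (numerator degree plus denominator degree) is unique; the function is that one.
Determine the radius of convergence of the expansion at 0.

No rational of total degree below 3 reproduces all 8 coefficients; solving the [0/3] Pade equations on them gives f(d) = 2/(3*(d + 9)*(d**2 + 3*d/5 - 7/2)), whose expansion matches every shown term.
Denominator factor (d**2 + 3*d/5 - 7/2): discriminant 359/25, real irrational roots -3/10 + (1/10)*sqrt(359) and -3/10 - (1/10)*sqrt(359); poles of order 1, moduli -3/10 + (1/10)*sqrt(359) and 3/10 + (1/10)*sqrt(359).
Denominator factor (d + 9): pole of order 1 at -9, modulus 9.
The radius of convergence is the smallest modulus among the singular points: -3/10 + (1/10)*sqrt(359).

The radius of convergence is -3/10 + (1/10)*sqrt(359).


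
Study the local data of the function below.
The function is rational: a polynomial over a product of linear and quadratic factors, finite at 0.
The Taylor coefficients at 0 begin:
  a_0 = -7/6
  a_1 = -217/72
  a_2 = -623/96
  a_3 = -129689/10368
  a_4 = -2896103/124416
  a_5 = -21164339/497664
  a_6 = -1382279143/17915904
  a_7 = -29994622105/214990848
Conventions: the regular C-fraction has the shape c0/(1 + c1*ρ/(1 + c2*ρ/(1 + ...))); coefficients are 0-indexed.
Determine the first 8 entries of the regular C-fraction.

The regular C-fraction coefficients are [-7/6, -31/12, 40/93, -1051/930, 8277/10510, 21240/93539, 16816/47259, -356/531].

Taylor coefficients (read off): a_0 = -7/6, a_1 = -217/72, a_2 = -623/96, a_3 = -129689/10368, a_4 = -2896103/124416, a_5 = -21164339/497664, a_6 = -1382279143/17915904, a_7 = -29994622105/214990848.
c0 = a_0 = -7/6. Peel one level at a time: if S = 1 + c*ρ/S' with S'(0) = 1, then c is the ρ-coefficient of S and S' = c*ρ/(S - 1).
S_1 = c0/f = 1 + (-31/12)*ρ + (10/9)*ρ^2 + ...; c1 = -31/12.
S_2 = c1*ρ/(S_1 - 1) = 1 + (40/93)*ρ + (4204/8649)*ρ^2 + ...; c2 = 40/93.
S_3 = c2*ρ/(S_2 - 1) = 1 + (-1051/930)*ρ + (89/100)*ρ^2 + ...; c3 = -1051/930.
S_4 = c3*ρ/(S_3 - 1) = 1 + (8277/10510)*ρ + (-197532/1104601)*ρ^2 + ...; c4 = 8277/10510.
S_5 = c4*ρ/(S_4 - 1) = 1 + (21240/93539)*ρ + (-640/7921)*ρ^2 + ...; c5 = 21240/93539.
S_6 = c5*ρ/(S_5 - 1) = 1 + (16816/47259)*ρ + (67264/281961)*ρ^2 + ...; c6 = 16816/47259.
S_7 = c6*ρ/(S_6 - 1) = 1 + (-356/531)*ρ + ...; c7 = -356/531.


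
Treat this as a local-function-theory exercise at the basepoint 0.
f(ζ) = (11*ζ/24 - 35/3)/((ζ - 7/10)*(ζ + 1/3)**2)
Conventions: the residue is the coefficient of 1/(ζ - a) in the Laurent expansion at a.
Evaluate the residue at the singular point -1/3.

At the order-2 pole -1/3 set g(ζ) = (ζ - (-1/3))^2*f(ζ) = (11*ζ/24 - 35/3)/(ζ - 7/10).
Order-2 pole: residue = g'(a); g'(-1/3) = 40845/3844, so the residue is 40845/3844.

The residue is 40845/3844.


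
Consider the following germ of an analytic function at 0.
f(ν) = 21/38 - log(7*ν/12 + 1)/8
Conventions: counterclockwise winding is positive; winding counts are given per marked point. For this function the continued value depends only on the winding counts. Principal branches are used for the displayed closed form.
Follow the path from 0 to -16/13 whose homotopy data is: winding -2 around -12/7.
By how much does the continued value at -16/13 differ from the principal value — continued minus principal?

The rational part is single-valued and drops out of the difference; each branch term changes only by its own monodromy.
(-1/8)*log(1 - ν/(-12/7)): each positive loop around -12/7 adds 2*pi*i to the log, so winding -2 contributes (-1/8)*(-2)*2*pi*i = (1/2)*pi*i.
Summing the contributions at ν = -16/13 gives (1/2)*pi*i.

Continued minus principal equals (1/2)*pi*i.
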